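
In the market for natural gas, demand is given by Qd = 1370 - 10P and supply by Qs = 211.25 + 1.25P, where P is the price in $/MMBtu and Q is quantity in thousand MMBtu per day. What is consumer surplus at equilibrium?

Consumer surplus = 5780

The market clears where 1370 - 10P = 211.25 + 1.25P. Rearranging, 11.25P = 1158.75, hence P* = 103.
From the demand curve, Q* = 1370 - 10(103) = 340.
Demand choke price (Qd = 0): P = 1370/10 = 137. Consumer surplus = ½ × (137 - 103) × 340 = 5780.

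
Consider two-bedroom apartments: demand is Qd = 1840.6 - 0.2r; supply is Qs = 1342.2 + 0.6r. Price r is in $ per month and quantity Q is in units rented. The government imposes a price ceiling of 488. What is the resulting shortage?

With r fixed at 488, quantity demanded is 1743 and quantity supplied is 1635.
Shortage = Qd - Qs = 1743 - 1635 = 108.

Shortage = 108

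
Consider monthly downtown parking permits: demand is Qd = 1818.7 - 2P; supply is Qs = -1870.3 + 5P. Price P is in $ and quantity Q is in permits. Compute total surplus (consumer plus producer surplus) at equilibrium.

The market clears where 1818.7 - 2P = -1870.3 + 5P. Rearranging, 7P = 3689, hence P* = 527.
Plugging P* into demand: Q* = 1818.7 - 2(527) = 764.7.
Demand choke price = 909.35; supply choke price = 374.06. CS = ½(909.35 - 527)(764.7) = 146191.5225; PS = ½(527 - 374.06)(764.7) = 58476.609. Total surplus = 204668.1315.

Total surplus = 204668.1315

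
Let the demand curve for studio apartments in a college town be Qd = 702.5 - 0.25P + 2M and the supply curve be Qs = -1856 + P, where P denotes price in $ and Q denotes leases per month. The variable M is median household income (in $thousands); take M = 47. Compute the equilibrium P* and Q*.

With M = 47, demand is Qd = 796.5 - 0.25P.
Equating demand and supply, 796.5 - 0.25P = -1856 + P gives 1.25P = 2652.5, so P* = 2122.
From the demand curve, Q* = 796.5 - 0.25(2122) = 266.

P* = 2122, Q* = 266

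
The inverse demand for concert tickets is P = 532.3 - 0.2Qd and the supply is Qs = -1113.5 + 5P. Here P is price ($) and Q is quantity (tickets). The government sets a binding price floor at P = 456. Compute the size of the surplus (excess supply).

Solving each curve for Q: Qd = 2661.5 - 5P.
Evaluating both curves at the floor price 456 gives Qd = 381.5, Qs = 1166.5.
Surplus = Qs - Qd = 1166.5 - 381.5 = 785.

Surplus = 785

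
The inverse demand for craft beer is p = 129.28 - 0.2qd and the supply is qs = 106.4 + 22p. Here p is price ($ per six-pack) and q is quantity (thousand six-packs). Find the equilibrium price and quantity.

Solving each curve for q: qd = 646.4 - 5p.
Equating demand and supply, 646.4 - 5p = 106.4 + 22p gives 27p = 540, so p* = 20.
Substitute back: q* = 646.4 - 5(20) = 546.4.

p* = 20, q* = 546.4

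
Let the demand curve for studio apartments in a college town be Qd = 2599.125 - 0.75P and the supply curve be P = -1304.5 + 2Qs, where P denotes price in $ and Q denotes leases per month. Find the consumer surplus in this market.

Consumer surplus = 1365174

In direct form, Qs = 652.25 + 0.5P.
The market clears where 2599.125 - 0.75P = 652.25 + 0.5P. Rearranging, 1.25P = 1946.875, hence P* = 1557.5.
Then Q* = 2599.125 - 0.75(1557.5) = 1431.
Demand choke price (Qd = 0): P = 2599.125/0.75 = 3465.5. Consumer surplus = ½ × (3465.5 - 1557.5) × 1431 = 1365174.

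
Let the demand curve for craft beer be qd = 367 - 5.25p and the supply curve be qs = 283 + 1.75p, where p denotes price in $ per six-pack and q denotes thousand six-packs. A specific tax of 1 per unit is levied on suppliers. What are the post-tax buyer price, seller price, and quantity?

p_b = 12.25, p_s = 11.25, q = 302.6875

With a tax of 1 on suppliers, they supply based on the net price p_s = p_b - 1, so qs = 281.25 + 1.75p_b.
Market clearing requires 367 - 5.25p_b = 281.25 + 1.75p_b; hence 85.75 = 7p_b and p_b = 12.25.
So p_s = 11.25 and the quantity traded is q = 367 - 5.25(12.25) = 302.6875.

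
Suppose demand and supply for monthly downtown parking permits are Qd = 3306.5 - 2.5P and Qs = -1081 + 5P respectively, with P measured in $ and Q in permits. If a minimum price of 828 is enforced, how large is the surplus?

Surplus = 1822.5

With P fixed at 828, quantity demanded is 1236.5 and quantity supplied is 3059.
Surplus = Qs - Qd = 3059 - 1236.5 = 1822.5.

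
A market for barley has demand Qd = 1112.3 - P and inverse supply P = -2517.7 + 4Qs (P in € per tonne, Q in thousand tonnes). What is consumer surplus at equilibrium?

Solving each curve for Q: Qs = 629.425 + 0.25P.
The market clears where 1112.3 - P = 629.425 + 0.25P. Rearranging, 1.25P = 482.875, hence P* = 386.3.
Then Q* = 1112.3 - 386.3 = 726.
Demand choke price (Qd = 0): P = 1112.3. Consumer surplus = ½ × (1112.3 - 386.3) × 726 = 263538.

Consumer surplus = 263538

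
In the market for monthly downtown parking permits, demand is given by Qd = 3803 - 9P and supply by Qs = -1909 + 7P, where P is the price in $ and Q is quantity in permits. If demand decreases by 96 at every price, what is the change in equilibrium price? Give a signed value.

ΔP = -6

The market clears where 3803 - 9P = -1909 + 7P. Rearranging, 16P = 5712, hence P* = 357.
From the demand curve, Q* = 3803 - 9(357) = 590.
After the shift, demand is Qd = 3707 - 9P.
New equilibrium: 5616 = 16P, so P = 351 and Q = 548.
ΔP = 351 - 357 = -6.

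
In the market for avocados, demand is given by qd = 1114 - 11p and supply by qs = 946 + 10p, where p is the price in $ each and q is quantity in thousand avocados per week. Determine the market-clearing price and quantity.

p* = 8, q* = 1026

At equilibrium qd = qs, so 1114 - 11p = 946 + 10p; collecting terms, 168 = 21p and p* = 8.
Then q* = 1114 - 11(8) = 1026.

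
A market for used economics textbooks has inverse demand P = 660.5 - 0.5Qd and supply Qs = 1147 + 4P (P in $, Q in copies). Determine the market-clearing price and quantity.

In direct form, Qd = 1321 - 2P.
At equilibrium Qd = Qs, so 1321 - 2P = 1147 + 4P; collecting terms, 174 = 6P and P* = 29.
Substitute back: Q* = 1321 - 2(29) = 1263.

P* = 29, Q* = 1263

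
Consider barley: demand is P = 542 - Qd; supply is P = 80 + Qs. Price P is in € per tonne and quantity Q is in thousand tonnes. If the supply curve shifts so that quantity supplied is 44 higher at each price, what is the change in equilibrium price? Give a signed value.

ΔP = -22

Inverting to quantity form: Qd = 542 - P and Qs = -80 + P.
The market clears where 542 - P = -80 + P. Rearranging, 2P = 622, hence P* = 311.
From the demand curve, Q* = 542 - 311 = 231.
After the shift, supply is Qs = -36 + P.
New equilibrium: 578 = 2P, so P = 289 and Q = 253.
ΔP = 289 - 311 = -22.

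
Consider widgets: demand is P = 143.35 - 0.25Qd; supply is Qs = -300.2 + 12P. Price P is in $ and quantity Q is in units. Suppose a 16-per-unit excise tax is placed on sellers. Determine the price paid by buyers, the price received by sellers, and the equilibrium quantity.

P_b = 66.6, P_s = 50.6, Q = 307

Inverting to quantity form: Qd = 573.4 - 4P.
With a tax of 16 on sellers, they supply based on the net price P_s = P_b - 16, so Qs = -492.2 + 12P_b.
Set Qd = Qs: 573.4 - 4P_b = -492.2 + 12P_b, so 1065.6 = 16P_b and P_b = 66.6.
Then P_s = 66.6 - 16 = 50.6 and Q = 573.4 - 4(66.6) = 307.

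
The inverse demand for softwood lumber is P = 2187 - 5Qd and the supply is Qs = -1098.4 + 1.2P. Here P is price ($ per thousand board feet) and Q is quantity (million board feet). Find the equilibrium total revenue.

Total revenue = 239146

Solving each curve for Q: Qd = 437.4 - 0.2P.
At equilibrium Qd = Qs, so 437.4 - 0.2P = -1098.4 + 1.2P; collecting terms, 1535.8 = 1.4P and P* = 1097.
Then Q* = 437.4 - 0.2(1097) = 218.
Total revenue = P* × Q* = 1097 × 218 = 239146.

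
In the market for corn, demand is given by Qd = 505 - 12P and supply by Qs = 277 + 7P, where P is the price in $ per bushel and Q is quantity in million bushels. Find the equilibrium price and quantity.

P* = 12, Q* = 361

At equilibrium Qd = Qs, so 505 - 12P = 277 + 7P; collecting terms, 228 = 19P and P* = 12.
Substitute back: Q* = 505 - 12(12) = 361.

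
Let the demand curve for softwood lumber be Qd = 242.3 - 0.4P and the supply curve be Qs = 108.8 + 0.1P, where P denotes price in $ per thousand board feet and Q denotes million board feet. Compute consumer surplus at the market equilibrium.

The market clears where 242.3 - 0.4P = 108.8 + 0.1P. Rearranging, 0.5P = 133.5, hence P* = 267.
Plugging P* into demand: Q* = 242.3 - 0.4(267) = 135.5.
Demand choke price (Qd = 0): P = 242.3/0.4 = 605.75. Consumer surplus = ½ × (605.75 - 267) × 135.5 = 22950.3125.

Consumer surplus = 22950.3125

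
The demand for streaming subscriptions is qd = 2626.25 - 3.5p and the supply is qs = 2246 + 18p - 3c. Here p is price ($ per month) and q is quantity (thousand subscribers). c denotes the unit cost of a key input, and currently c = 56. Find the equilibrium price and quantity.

With c = 56, supply is qs = 2078 + 18p.
Set qd = qs: 2626.25 - 3.5p = 2078 + 18p, so 548.25 = 21.5p and p* = 25.5.
From the demand curve, q* = 2626.25 - 3.5(25.5) = 2537.

p* = 25.5, q* = 2537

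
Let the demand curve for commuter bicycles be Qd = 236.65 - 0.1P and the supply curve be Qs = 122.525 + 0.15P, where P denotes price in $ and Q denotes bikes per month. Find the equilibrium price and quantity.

The market clears where 236.65 - 0.1P = 122.525 + 0.15P. Rearranging, 0.25P = 114.125, hence P* = 456.5.
From the demand curve, Q* = 236.65 - 0.1(456.5) = 191.

P* = 456.5, Q* = 191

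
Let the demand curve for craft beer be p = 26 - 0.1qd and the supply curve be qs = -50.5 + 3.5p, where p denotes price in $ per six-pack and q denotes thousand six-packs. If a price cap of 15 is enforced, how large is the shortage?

Solving each curve for q: qd = 260 - 10p.
At p = 15: qd = 110 and qs = 2.
Shortage = qd - qs = 110 - 2 = 108.

Shortage = 108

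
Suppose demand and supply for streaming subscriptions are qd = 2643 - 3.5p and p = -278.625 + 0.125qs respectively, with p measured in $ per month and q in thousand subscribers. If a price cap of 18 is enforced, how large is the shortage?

Shortage = 207

In direct form, qs = 2229 + 8p.
With p fixed at 18, quantity demanded is 2580 and quantity supplied is 2373.
Shortage = qd - qs = 2580 - 2373 = 207.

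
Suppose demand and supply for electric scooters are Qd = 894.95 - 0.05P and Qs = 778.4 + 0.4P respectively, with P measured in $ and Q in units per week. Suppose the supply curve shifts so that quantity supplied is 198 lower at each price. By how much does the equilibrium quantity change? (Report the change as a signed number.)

Equating demand and supply, 894.95 - 0.05P = 778.4 + 0.4P gives 0.45P = 116.55, so P* = 259.
Plugging P* into demand: Q* = 894.95 - 0.05(259) = 882.
After the shift, supply is Qs = 580.4 + 0.4P.
Re-solving, 0.45P = 314.55 gives P = 699 and Q = 860.
ΔQ = 860 - 882 = -22.

ΔQ = -22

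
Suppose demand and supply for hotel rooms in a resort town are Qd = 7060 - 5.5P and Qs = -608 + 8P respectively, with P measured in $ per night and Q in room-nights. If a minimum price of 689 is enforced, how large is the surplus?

Surplus = 1633.5

At P = 689: Qd = 3270.5 and Qs = 4904.
Surplus = Qs - Qd = 4904 - 3270.5 = 1633.5.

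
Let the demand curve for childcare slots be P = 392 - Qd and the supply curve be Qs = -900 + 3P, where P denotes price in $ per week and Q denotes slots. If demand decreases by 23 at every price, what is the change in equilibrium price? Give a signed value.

ΔP = -5.75

In direct form, Qd = 392 - P.
Equating demand and supply, 392 - P = -900 + 3P gives 4P = 1292, so P* = 323.
From the demand curve, Q* = 392 - 323 = 69.
After the shift, demand is Qd = 369 - P.
Re-solving, 4P = 1269 gives P = 317.25 and Q = 51.75.
ΔP = 317.25 - 323 = -5.75.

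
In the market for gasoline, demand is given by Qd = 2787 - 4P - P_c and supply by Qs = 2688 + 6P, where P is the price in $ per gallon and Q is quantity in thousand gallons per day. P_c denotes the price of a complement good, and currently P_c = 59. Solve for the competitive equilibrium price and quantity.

With P_c = 59, demand is Qd = 2728 - 4P.
Set Qd = Qs: 2728 - 4P = 2688 + 6P, so 40 = 10P and P* = 4.
Substitute back: Q* = 2728 - 4(4) = 2712.

P* = 4, Q* = 2712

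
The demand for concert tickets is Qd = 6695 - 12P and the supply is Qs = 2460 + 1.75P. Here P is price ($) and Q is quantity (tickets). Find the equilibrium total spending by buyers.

The market clears where 6695 - 12P = 2460 + 1.75P. Rearranging, 13.75P = 4235, hence P* = 308.
Then Q* = 6695 - 12(308) = 2999.
Total spending by buyers = P* × Q* = 308 × 2999 = 923692.

Total spending by buyers = 923692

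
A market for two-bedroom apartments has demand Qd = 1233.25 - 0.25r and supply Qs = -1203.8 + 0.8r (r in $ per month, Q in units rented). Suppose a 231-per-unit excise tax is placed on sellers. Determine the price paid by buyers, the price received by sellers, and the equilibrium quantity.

With a tax of 231 on sellers, they supply based on the net price r_s = r_b - 231, so Qs = -1388.6 + 0.8r_b.
Market clearing requires 1233.25 - 0.25r_b = -1388.6 + 0.8r_b; hence 2621.85 = 1.05r_b and r_b = 2497.
Then r_s = 2497 - 231 = 2266 and Q = 1233.25 - 0.25(2497) = 609.

r_b = 2497, r_s = 2266, Q = 609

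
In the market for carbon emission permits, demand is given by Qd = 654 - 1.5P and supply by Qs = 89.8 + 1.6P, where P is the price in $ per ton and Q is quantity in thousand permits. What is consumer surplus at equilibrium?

Consumer surplus = 48387

Set Qd = Qs: 654 - 1.5P = 89.8 + 1.6P, so 564.2 = 3.1P and P* = 182.
Plugging P* into demand: Q* = 654 - 1.5(182) = 381.
Demand choke price (Qd = 0): P = 654/1.5 = 436. Consumer surplus = ½ × (436 - 182) × 381 = 48387.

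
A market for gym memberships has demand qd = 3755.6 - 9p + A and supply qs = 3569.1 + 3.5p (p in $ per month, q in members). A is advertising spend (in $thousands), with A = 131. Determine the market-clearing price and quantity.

p* = 25.4, q* = 3658

With A = 131, demand is qd = 3886.6 - 9p.
Equating demand and supply, 3886.6 - 9p = 3569.1 + 3.5p gives 12.5p = 317.5, so p* = 25.4.
Then q* = 3886.6 - 9(25.4) = 3658.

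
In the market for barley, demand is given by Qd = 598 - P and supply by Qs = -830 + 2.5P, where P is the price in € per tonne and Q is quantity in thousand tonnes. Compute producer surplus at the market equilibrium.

Producer surplus = 7220

Set Qd = Qs: 598 - P = -830 + 2.5P, so 1428 = 3.5P and P* = 408.
From the demand curve, Q* = 598 - 408 = 190.
Supply choke price (Qs = 0): P = 332. Producer surplus = ½ × (408 - 332) × 190 = 7220.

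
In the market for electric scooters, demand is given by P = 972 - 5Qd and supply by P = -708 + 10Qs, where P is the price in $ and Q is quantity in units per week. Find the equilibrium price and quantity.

In direct form, Qd = 194.4 - 0.2P and Qs = 70.8 + 0.1P.
At equilibrium Qd = Qs, so 194.4 - 0.2P = 70.8 + 0.1P; collecting terms, 123.6 = 0.3P and P* = 412.
Plugging P* into demand: Q* = 194.4 - 0.2(412) = 112.

P* = 412, Q* = 112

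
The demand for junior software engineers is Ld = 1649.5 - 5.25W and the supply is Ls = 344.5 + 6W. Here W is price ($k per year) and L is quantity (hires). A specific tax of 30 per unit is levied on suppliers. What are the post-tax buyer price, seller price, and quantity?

With a tax of 30 on suppliers, they supply based on the net price W_s = W_b - 30, so Ls = 164.5 + 6W_b.
Equate demand and the shifted supply: 1649.5 - 5.25W_b = 164.5 + 6W_b, giving 11.25W_b = 1485, so W_b = 132.
So W_s = 102 and the quantity traded is L = 1649.5 - 5.25(132) = 956.5.

W_b = 132, W_s = 102, L = 956.5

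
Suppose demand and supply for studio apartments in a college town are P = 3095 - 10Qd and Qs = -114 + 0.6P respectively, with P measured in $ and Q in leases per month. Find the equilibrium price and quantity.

P* = 605, Q* = 249

Inverting to quantity form: Qd = 309.5 - 0.1P.
Equating demand and supply, 309.5 - 0.1P = -114 + 0.6P gives 0.7P = 423.5, so P* = 605.
Then Q* = 309.5 - 0.1(605) = 249.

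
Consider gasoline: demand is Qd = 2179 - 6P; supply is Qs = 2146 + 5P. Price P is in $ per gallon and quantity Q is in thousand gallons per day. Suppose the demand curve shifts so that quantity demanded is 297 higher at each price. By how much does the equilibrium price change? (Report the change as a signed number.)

ΔP = 27

The market clears where 2179 - 6P = 2146 + 5P. Rearranging, 11P = 33, hence P* = 3.
Substitute back: Q* = 2179 - 6(3) = 2161.
After the shift, demand is Qd = 2476 - 6P.
The new intersection has 330 = 11P, i.e. P = 30, Q = 2296.
ΔP = 30 - 3 = 27.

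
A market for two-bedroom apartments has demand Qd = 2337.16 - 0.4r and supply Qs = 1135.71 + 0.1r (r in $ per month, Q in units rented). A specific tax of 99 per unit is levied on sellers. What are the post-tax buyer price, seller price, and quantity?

With a tax of 99 on sellers, they supply based on the net price r_s = r_b - 99, so Qs = 1125.81 + 0.1r_b.
Set Qd = Qs: 2337.16 - 0.4r_b = 1125.81 + 0.1r_b, so 1211.35 = 0.5r_b and r_b = 2422.7.
Then r_s = 2422.7 - 99 = 2323.7 and Q = 2337.16 - 0.4(2422.7) = 1368.08.

r_b = 2422.7, r_s = 2323.7, Q = 1368.08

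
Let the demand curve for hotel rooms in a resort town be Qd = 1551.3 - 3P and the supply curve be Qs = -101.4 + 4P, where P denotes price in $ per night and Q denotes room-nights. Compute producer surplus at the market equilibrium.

Producer surplus = 88831.125

At equilibrium Qd = Qs, so 1551.3 - 3P = -101.4 + 4P; collecting terms, 1652.7 = 7P and P* = 236.1.
Plugging P* into demand: Q* = 1551.3 - 3(236.1) = 843.
Supply choke price (Qs = 0): P = 25.35. Producer surplus = ½ × (236.1 - 25.35) × 843 = 88831.125.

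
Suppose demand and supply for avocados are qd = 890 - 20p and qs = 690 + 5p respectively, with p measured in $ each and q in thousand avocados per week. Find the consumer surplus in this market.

The market clears where 890 - 20p = 690 + 5p. Rearranging, 25p = 200, hence p* = 8.
Then q* = 890 - 20(8) = 730.
Demand choke price (qd = 0): p = 890/20 = 44.5. Consumer surplus = ½ × (44.5 - 8) × 730 = 13322.5.

Consumer surplus = 13322.5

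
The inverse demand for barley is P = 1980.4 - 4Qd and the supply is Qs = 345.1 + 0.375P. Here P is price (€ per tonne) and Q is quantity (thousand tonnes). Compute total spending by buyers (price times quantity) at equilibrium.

Rewriting in direct form: Qd = 495.1 - 0.25P.
At equilibrium Qd = Qs, so 495.1 - 0.25P = 345.1 + 0.375P; collecting terms, 150 = 0.625P and P* = 240.
Then Q* = 495.1 - 0.25(240) = 435.1.
Total spending by buyers = P* × Q* = 240 × 435.1 = 104424.

Total spending by buyers = 104424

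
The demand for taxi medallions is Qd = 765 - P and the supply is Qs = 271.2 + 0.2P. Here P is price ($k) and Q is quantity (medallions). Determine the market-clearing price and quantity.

P* = 411.5, Q* = 353.5

Set Qd = Qs: 765 - P = 271.2 + 0.2P, so 493.8 = 1.2P and P* = 411.5.
Plugging P* into demand: Q* = 765 - 411.5 = 353.5.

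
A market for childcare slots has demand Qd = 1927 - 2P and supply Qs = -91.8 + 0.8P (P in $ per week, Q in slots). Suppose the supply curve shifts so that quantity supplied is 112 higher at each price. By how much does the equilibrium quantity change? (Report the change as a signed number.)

ΔQ = 80

At equilibrium Qd = Qs, so 1927 - 2P = -91.8 + 0.8P; collecting terms, 2018.8 = 2.8P and P* = 721.
Substitute back: Q* = 1927 - 2(721) = 485.
After the shift, supply is Qs = 20.2 + 0.8P.
Re-solving, 2.8P = 1906.8 gives P = 681 and Q = 565.
ΔQ = 565 - 485 = 80.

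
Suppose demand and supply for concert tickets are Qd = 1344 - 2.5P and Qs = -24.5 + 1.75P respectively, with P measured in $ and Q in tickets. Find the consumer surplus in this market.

Set Qd = Qs: 1344 - 2.5P = -24.5 + 1.75P, so 1368.5 = 4.25P and P* = 322.
From the demand curve, Q* = 1344 - 2.5(322) = 539.
Demand choke price (Qd = 0): P = 1344/2.5 = 537.6. Consumer surplus = ½ × (537.6 - 322) × 539 = 58104.2.

Consumer surplus = 58104.2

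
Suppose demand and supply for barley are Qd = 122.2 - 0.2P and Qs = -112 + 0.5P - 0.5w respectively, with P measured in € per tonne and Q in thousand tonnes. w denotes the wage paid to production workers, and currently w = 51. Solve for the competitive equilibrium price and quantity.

P* = 371, Q* = 48

With w = 51, supply is Qs = -137.5 + 0.5P.
At equilibrium Qd = Qs, so 122.2 - 0.2P = -137.5 + 0.5P; collecting terms, 259.7 = 0.7P and P* = 371.
Plugging P* into demand: Q* = 122.2 - 0.2(371) = 48.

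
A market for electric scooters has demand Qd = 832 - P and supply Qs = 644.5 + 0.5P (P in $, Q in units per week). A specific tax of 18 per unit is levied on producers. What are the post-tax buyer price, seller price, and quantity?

With a tax of 18 on producers, they supply based on the net price P_s = P_b - 18, so Qs = 635.5 + 0.5P_b.
Market clearing requires 832 - P_b = 635.5 + 0.5P_b; hence 196.5 = 1.5P_b and P_b = 131.
So P_s = 113 and the quantity traded is Q = 832 - 131 = 701.

P_b = 131, P_s = 113, Q = 701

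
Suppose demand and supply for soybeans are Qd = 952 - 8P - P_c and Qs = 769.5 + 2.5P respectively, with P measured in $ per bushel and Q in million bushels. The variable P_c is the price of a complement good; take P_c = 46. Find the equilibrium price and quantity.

P* = 13, Q* = 802

With P_c = 46, demand is Qd = 906 - 8P.
Equating demand and supply, 906 - 8P = 769.5 + 2.5P gives 10.5P = 136.5, so P* = 13.
Then Q* = 906 - 8(13) = 802.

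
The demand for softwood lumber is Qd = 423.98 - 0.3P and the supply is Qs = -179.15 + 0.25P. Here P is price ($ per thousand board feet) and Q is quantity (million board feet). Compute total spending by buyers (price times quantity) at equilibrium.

Equating demand and supply, 423.98 - 0.3P = -179.15 + 0.25P gives 0.55P = 603.13, so P* = 1096.6.
Plugging P* into demand: Q* = 423.98 - 0.3(1096.6) = 95.
Total spending by buyers = P* × Q* = 1096.6 × 95 = 104177.

Total spending by buyers = 104177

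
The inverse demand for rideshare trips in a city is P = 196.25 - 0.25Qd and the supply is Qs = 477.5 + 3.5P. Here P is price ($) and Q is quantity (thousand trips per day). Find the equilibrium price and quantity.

P* = 41, Q* = 621

Rewriting in direct form: Qd = 785 - 4P.
Equating demand and supply, 785 - 4P = 477.5 + 3.5P gives 7.5P = 307.5, so P* = 41.
Substitute back: Q* = 785 - 4(41) = 621.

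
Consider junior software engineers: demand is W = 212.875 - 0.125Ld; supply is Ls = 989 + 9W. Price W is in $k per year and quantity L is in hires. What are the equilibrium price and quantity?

W* = 42, L* = 1367

Solving each curve for L: Ld = 1703 - 8W.
The market clears where 1703 - 8W = 989 + 9W. Rearranging, 17W = 714, hence W* = 42.
From the demand curve, L* = 1703 - 8(42) = 1367.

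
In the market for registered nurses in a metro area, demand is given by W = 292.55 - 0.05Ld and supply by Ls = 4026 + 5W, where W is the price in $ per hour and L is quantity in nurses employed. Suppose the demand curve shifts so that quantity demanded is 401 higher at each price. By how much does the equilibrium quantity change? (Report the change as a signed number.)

ΔL = 80.2

Solving each curve for L: Ld = 5851 - 20W.
Equating demand and supply, 5851 - 20W = 4026 + 5W gives 25W = 1825, so W* = 73.
Plugging W* into demand: L* = 5851 - 20(73) = 4391.
After the shift, demand is Ld = 6252 - 20W.
Re-solving, 25W = 2226 gives W = 89.04 and L = 4471.2.
ΔL = 4471.2 - 4391 = 80.2.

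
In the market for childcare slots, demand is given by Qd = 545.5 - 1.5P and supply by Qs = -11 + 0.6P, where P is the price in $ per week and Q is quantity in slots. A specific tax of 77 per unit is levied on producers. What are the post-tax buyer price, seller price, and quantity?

P_b = 287, P_s = 210, Q = 115

With a tax of 77 on producers, they supply based on the net price P_s = P_b - 77, so Qs = -57.2 + 0.6P_b.
Set Qd = Qs: 545.5 - 1.5P_b = -57.2 + 0.6P_b, so 602.7 = 2.1P_b and P_b = 287.
So P_s = 210 and the quantity traded is Q = 545.5 - 1.5(287) = 115.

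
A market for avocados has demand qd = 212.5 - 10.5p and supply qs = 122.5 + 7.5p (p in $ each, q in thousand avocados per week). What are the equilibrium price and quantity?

The market clears where 212.5 - 10.5p = 122.5 + 7.5p. Rearranging, 18p = 90, hence p* = 5.
From the demand curve, q* = 212.5 - 10.5(5) = 160.

p* = 5, q* = 160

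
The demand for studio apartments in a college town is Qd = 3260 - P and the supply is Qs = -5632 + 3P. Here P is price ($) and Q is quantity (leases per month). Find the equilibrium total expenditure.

Total expenditure = 2305251

At equilibrium Qd = Qs, so 3260 - P = -5632 + 3P; collecting terms, 8892 = 4P and P* = 2223.
Substitute back: Q* = 3260 - 2223 = 1037.
Total expenditure = P* × Q* = 2223 × 1037 = 2305251.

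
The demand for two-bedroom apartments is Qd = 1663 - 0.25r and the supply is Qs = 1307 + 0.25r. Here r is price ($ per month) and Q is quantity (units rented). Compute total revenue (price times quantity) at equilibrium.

Total revenue = 1057320

At equilibrium Qd = Qs, so 1663 - 0.25r = 1307 + 0.25r; collecting terms, 356 = 0.5r and r* = 712.
Plugging r* into demand: Q* = 1663 - 0.25(712) = 1485.
Total revenue = r* × Q* = 712 × 1485 = 1057320.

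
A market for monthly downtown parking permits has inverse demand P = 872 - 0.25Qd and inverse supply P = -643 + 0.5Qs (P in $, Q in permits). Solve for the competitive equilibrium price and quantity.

Solving each curve for Q: Qd = 3488 - 4P and Qs = 1286 + 2P.
The market clears where 3488 - 4P = 1286 + 2P. Rearranging, 6P = 2202, hence P* = 367.
Substitute back: Q* = 3488 - 4(367) = 2020.

P* = 367, Q* = 2020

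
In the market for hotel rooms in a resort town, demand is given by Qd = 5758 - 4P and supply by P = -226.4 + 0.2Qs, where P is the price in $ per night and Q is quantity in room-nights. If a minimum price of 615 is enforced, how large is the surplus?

Solving each curve for Q: Qs = 1132 + 5P.
At P = 615: Qd = 3298 and Qs = 4207.
Surplus = Qs - Qd = 4207 - 3298 = 909.

Surplus = 909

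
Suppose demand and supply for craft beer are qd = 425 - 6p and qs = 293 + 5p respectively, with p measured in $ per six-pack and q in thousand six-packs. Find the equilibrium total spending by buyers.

Total spending by buyers = 4236

At equilibrium qd = qs, so 425 - 6p = 293 + 5p; collecting terms, 132 = 11p and p* = 12.
From the demand curve, q* = 425 - 6(12) = 353.
Total spending by buyers = p* × q* = 12 × 353 = 4236.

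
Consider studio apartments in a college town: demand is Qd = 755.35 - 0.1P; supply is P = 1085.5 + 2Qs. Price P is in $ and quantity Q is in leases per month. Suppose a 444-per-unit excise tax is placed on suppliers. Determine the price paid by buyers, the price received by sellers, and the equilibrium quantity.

P_b = 2533.5, P_s = 2089.5, Q = 502

Inverting to quantity form: Qs = -542.75 + 0.5P.
With a tax of 444 on suppliers, they supply based on the net price P_s = P_b - 444, so Qs = -764.75 + 0.5P_b.
Market clearing requires 755.35 - 0.1P_b = -764.75 + 0.5P_b; hence 1520.1 = 0.6P_b and P_b = 2533.5.
Then P_s = 2533.5 - 444 = 2089.5 and Q = 755.35 - 0.1(2533.5) = 502.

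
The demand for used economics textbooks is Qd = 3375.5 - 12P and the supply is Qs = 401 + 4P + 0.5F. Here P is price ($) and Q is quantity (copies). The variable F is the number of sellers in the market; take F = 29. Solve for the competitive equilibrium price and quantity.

With F = 29, supply is Qs = 415.5 + 4P.
The market clears where 3375.5 - 12P = 415.5 + 4P. Rearranging, 16P = 2960, hence P* = 185.
Plugging P* into demand: Q* = 3375.5 - 12(185) = 1155.5.

P* = 185, Q* = 1155.5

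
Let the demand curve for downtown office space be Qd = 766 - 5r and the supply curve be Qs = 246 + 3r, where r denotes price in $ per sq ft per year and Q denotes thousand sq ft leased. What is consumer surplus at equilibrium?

Consumer surplus = 19448.1

Set Qd = Qs: 766 - 5r = 246 + 3r, so 520 = 8r and r* = 65.
Substitute back: Q* = 766 - 5(65) = 441.
Demand choke price (Qd = 0): r = 766/5 = 153.2. Consumer surplus = ½ × (153.2 - 65) × 441 = 19448.1.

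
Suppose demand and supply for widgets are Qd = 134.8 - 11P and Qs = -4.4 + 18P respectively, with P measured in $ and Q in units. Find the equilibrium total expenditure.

Total expenditure = 393.6

Set Qd = Qs: 134.8 - 11P = -4.4 + 18P, so 139.2 = 29P and P* = 4.8.
Substitute back: Q* = 134.8 - 11(4.8) = 82.
Total expenditure = P* × Q* = 4.8 × 82 = 393.6.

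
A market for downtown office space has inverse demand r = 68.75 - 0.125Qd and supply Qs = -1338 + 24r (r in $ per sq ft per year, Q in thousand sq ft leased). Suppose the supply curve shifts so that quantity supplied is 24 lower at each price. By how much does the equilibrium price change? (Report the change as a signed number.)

Δr = 0.75

Rewriting in direct form: Qd = 550 - 8r.
Equating demand and supply, 550 - 8r = -1338 + 24r gives 32r = 1888, so r* = 59.
Substitute back: Q* = 550 - 8(59) = 78.
After the shift, supply is Qs = -1362 + 24r.
New equilibrium: 1912 = 32r, so r = 59.75 and Q = 72.
Δr = 59.75 - 59 = 0.75.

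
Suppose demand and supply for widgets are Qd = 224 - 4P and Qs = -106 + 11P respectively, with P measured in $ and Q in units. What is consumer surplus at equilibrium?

Consumer surplus = 2312

Set Qd = Qs: 224 - 4P = -106 + 11P, so 330 = 15P and P* = 22.
From the demand curve, Q* = 224 - 4(22) = 136.
Demand choke price (Qd = 0): P = 224/4 = 56. Consumer surplus = ½ × (56 - 22) × 136 = 2312.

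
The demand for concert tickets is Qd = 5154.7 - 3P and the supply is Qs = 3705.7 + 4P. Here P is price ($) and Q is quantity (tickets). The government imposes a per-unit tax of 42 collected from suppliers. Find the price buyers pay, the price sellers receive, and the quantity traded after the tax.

Suppliers keep P_s = P_b - 42 per unit, so supply in terms of the buyer price is Qs = 3537.7 + 4P_b.
Set Qd = Qs: 5154.7 - 3P_b = 3537.7 + 4P_b, so 1617 = 7P_b and P_b = 231.
Then P_s = 231 - 42 = 189 and Q = 5154.7 - 3(231) = 4461.7.

P_b = 231, P_s = 189, Q = 4461.7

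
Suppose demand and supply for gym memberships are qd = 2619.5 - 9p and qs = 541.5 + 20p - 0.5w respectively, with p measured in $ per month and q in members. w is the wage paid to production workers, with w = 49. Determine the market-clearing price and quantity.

p* = 72.5, q* = 1967

With w = 49, supply is qs = 517 + 20p.
The market clears where 2619.5 - 9p = 517 + 20p. Rearranging, 29p = 2102.5, hence p* = 72.5.
Plugging p* into demand: q* = 2619.5 - 9(72.5) = 1967.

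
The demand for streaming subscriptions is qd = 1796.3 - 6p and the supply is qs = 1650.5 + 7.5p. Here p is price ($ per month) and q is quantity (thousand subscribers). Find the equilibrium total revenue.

Total revenue = 18700.2

Equating demand and supply, 1796.3 - 6p = 1650.5 + 7.5p gives 13.5p = 145.8, so p* = 10.8.
Plugging p* into demand: q* = 1796.3 - 6(10.8) = 1731.5.
Total revenue = p* × q* = 10.8 × 1731.5 = 18700.2.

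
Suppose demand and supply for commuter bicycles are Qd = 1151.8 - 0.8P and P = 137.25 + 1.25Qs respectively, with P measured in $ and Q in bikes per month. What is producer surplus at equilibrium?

Inverting to quantity form: Qs = -109.8 + 0.8P.
Set Qd = Qs: 1151.8 - 0.8P = -109.8 + 0.8P, so 1261.6 = 1.6P and P* = 788.5.
From the demand curve, Q* = 1151.8 - 0.8(788.5) = 521.
Supply choke price (Qs = 0): P = 137.25. Producer surplus = ½ × (788.5 - 137.25) × 521 = 169650.625.

Producer surplus = 169650.625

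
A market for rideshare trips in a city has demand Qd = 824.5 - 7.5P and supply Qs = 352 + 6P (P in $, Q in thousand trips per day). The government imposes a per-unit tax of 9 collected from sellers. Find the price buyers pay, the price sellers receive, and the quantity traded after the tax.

The tax drives a wedge P_b - P_s = 9. Substituting P_s = P_b - 9 into supply: Qs = 298 + 6P_b.
Set Qd = Qs: 824.5 - 7.5P_b = 298 + 6P_b, so 526.5 = 13.5P_b and P_b = 39.
So P_s = 30 and the quantity traded is Q = 824.5 - 7.5(39) = 532.

P_b = 39, P_s = 30, Q = 532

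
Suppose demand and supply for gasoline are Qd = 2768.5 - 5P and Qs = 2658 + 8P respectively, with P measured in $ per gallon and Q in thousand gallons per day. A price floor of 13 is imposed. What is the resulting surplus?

Evaluating both curves at the floor price 13 gives Qd = 2703.5, Qs = 2762.
Surplus = Qs - Qd = 2762 - 2703.5 = 58.5.

Surplus = 58.5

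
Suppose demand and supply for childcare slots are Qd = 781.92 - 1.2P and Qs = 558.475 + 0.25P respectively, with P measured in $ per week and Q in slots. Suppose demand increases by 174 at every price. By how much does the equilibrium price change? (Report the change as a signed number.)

At equilibrium Qd = Qs, so 781.92 - 1.2P = 558.475 + 0.25P; collecting terms, 223.445 = 1.45P and P* = 154.1.
From the demand curve, Q* = 781.92 - 1.2(154.1) = 597.
After the shift, demand is Qd = 955.92 - 1.2P.
The new intersection has 397.445 = 1.45P, i.e. P = 274.1, Q = 627.
ΔP = 274.1 - 154.1 = 120.

ΔP = 120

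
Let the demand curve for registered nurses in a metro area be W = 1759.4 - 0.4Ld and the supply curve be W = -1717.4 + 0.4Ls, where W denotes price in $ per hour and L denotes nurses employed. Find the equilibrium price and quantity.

Rewriting in direct form: Ld = 4398.5 - 2.5W and Ls = 4293.5 + 2.5W.
The market clears where 4398.5 - 2.5W = 4293.5 + 2.5W. Rearranging, 5W = 105, hence W* = 21.
Substitute back: L* = 4398.5 - 2.5(21) = 4346.

W* = 21, L* = 4346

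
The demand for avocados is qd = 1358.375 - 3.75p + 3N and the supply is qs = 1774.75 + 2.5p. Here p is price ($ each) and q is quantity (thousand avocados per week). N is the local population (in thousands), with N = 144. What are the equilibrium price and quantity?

With N = 144, demand is qd = 1790.375 - 3.75p.
The market clears where 1790.375 - 3.75p = 1774.75 + 2.5p. Rearranging, 6.25p = 15.625, hence p* = 2.5.
Substitute back: q* = 1790.375 - 3.75(2.5) = 1781.

p* = 2.5, q* = 1781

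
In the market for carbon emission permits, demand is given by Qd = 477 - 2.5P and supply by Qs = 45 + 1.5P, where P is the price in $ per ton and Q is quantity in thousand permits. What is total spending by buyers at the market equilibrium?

The market clears where 477 - 2.5P = 45 + 1.5P. Rearranging, 4P = 432, hence P* = 108.
Plugging P* into demand: Q* = 477 - 2.5(108) = 207.
Total spending by buyers = P* × Q* = 108 × 207 = 22356.

Total spending by buyers = 22356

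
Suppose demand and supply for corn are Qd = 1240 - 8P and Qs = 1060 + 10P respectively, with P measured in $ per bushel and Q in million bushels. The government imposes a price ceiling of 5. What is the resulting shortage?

At P = 5: Qd = 1200 and Qs = 1110.
Shortage = Qd - Qs = 1200 - 1110 = 90.

Shortage = 90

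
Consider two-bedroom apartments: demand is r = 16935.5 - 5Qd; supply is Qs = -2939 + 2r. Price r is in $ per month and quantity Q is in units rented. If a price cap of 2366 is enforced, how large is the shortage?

Shortage = 1120.9

Rewriting in direct form: Qd = 3387.1 - 0.2r.
Evaluating both curves at the ceiling price 2366 gives Qd = 2913.9, Qs = 1793.
Shortage = Qd - Qs = 2913.9 - 1793 = 1120.9.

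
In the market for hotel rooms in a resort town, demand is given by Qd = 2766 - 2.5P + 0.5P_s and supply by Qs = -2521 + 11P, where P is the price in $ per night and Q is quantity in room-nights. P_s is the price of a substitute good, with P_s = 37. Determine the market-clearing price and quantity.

P* = 393, Q* = 1802

With P_s = 37, demand is Qd = 2784.5 - 2.5P.
Equating demand and supply, 2784.5 - 2.5P = -2521 + 11P gives 13.5P = 5305.5, so P* = 393.
Then Q* = 2784.5 - 2.5(393) = 1802.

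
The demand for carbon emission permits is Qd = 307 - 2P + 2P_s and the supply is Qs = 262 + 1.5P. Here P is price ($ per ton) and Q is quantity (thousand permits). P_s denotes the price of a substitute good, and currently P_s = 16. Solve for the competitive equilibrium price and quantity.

P* = 22, Q* = 295

With P_s = 16, demand is Qd = 339 - 2P.
Equating demand and supply, 339 - 2P = 262 + 1.5P gives 3.5P = 77, so P* = 22.
Substitute back: Q* = 339 - 2(22) = 295.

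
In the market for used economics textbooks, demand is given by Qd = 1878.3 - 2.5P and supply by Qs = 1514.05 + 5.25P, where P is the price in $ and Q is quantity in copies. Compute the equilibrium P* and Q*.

Equating demand and supply, 1878.3 - 2.5P = 1514.05 + 5.25P gives 7.75P = 364.25, so P* = 47.
Plugging P* into demand: Q* = 1878.3 - 2.5(47) = 1760.8.

P* = 47, Q* = 1760.8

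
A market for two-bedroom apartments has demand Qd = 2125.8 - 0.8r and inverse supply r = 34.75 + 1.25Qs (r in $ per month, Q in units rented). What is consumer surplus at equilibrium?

Consumer surplus = 687750.625

In direct form, Qs = -27.8 + 0.8r.
The market clears where 2125.8 - 0.8r = -27.8 + 0.8r. Rearranging, 1.6r = 2153.6, hence r* = 1346.
Then Q* = 2125.8 - 0.8(1346) = 1049.
Demand choke price (Qd = 0): r = 2125.8/0.8 = 2657.25. Consumer surplus = ½ × (2657.25 - 1346) × 1049 = 687750.625.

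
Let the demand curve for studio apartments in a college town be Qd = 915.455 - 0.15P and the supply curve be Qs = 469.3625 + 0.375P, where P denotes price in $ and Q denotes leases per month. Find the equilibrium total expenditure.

Total expenditure = 669563.6

Set Qd = Qs: 915.455 - 0.15P = 469.3625 + 0.375P, so 446.0925 = 0.525P and P* = 849.7.
From the demand curve, Q* = 915.455 - 0.15(849.7) = 788.
Total expenditure = P* × Q* = 849.7 × 788 = 669563.6.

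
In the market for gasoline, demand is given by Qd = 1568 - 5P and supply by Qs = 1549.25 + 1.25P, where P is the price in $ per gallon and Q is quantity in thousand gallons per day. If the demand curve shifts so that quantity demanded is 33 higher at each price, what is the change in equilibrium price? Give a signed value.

Equating demand and supply, 1568 - 5P = 1549.25 + 1.25P gives 6.25P = 18.75, so P* = 3.
Substitute back: Q* = 1568 - 5(3) = 1553.
After the shift, demand is Qd = 1601 - 5P.
Re-solving, 6.25P = 51.75 gives P = 8.28 and Q = 1559.6.
ΔP = 8.28 - 3 = 5.28.

ΔP = 5.28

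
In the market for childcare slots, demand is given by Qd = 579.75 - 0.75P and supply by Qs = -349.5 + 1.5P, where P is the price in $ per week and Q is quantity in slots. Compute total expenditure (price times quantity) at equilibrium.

Total expenditure = 111510

At equilibrium Qd = Qs, so 579.75 - 0.75P = -349.5 + 1.5P; collecting terms, 929.25 = 2.25P and P* = 413.
From the demand curve, Q* = 579.75 - 0.75(413) = 270.
Total expenditure = P* × Q* = 413 × 270 = 111510.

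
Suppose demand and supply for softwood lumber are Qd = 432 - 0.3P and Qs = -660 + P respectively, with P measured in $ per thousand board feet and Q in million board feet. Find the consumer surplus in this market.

At equilibrium Qd = Qs, so 432 - 0.3P = -660 + P; collecting terms, 1092 = 1.3P and P* = 840.
Plugging P* into demand: Q* = 432 - 0.3(840) = 180.
Demand choke price (Qd = 0): P = 432/0.3 = 1440. Consumer surplus = ½ × (1440 - 840) × 180 = 54000.

Consumer surplus = 54000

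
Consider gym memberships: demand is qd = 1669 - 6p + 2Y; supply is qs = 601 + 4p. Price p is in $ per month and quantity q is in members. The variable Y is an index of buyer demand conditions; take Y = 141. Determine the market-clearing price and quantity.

With Y = 141, demand is qd = 1951 - 6p.
At equilibrium qd = qs, so 1951 - 6p = 601 + 4p; collecting terms, 1350 = 10p and p* = 135.
Then q* = 1951 - 6(135) = 1141.

p* = 135, q* = 1141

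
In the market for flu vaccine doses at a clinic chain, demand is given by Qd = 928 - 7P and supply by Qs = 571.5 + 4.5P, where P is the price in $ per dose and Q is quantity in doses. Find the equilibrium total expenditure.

Total expenditure = 22041

Equating demand and supply, 928 - 7P = 571.5 + 4.5P gives 11.5P = 356.5, so P* = 31.
Then Q* = 928 - 7(31) = 711.
Total expenditure = P* × Q* = 31 × 711 = 22041.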